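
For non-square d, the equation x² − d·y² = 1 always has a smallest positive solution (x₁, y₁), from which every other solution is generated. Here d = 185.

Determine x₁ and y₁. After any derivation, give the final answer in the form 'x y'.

9249 680

[13; 1,1,1,1,26] for √185; ℓ=5 ⇒ convergent index 9
step 0: (13, 1)  from 13·(1,0) + (0,1)
…
step 2: (27, 2)  from 1·(14,1) + (13,1)
step 3: (41, 3)  from 1·(27,2) + (14,1)
step 4: (68, 5)  from 1·(41,3) + (27,2)
step 5: (1809, 133)  from 26·(68,5) + (41,3)
step 6: (1877, 138)  from 1·(1809,133) + (68,5)
step 7: (3686, 271)  from 1·(1877,138) + (1809,133)
step 8: (5563, 409)  from 1·(3686,271) + (1877,138)
step 9: (9249, 680)  from 1·(5563,409) + (3686,271)
(x₁, y₁) = (9249, 680);  9249² − 185·680² = 1 ✓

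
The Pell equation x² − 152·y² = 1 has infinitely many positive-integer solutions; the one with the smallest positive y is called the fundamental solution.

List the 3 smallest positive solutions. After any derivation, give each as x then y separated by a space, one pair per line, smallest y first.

√152 = [12; 3,24, …], period ℓ=2 (even) → k=1
a_0=12:  p_0=12·1+0=12,  q_0=12·0+1=1
a_1=3:  p_1=3·12+1=37,  q_1=3·1+0=3
fundamental: x₁=37, y₁=3  (since 1369 − 152·9 = 1)
(x_2, y_2) = (37·37 + 152·3·3, 37·3 + 3·37) = (2737, 222)
(x_3, y_3) = (37·2737 + 152·3·222, 37·222 + 3·2737) = (202501, 16425)

37 3
2737 222
202501 16425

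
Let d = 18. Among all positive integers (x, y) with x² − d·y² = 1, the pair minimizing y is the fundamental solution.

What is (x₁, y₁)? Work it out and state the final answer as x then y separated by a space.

[4; 4,8] for √18; ℓ=2 ⇒ convergent index 1
a_0=4:  p_0=4·1+0=4,  q_0=4·0+1=1
a_1=4:  p_1=4·4+1=17,  q_1=4·1+0=4
→ (17, 4).  Check: 17²=289, 18·4²=288, difference 1.

17 4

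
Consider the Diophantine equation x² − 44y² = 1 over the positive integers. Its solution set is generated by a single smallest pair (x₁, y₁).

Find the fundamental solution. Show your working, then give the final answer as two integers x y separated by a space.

199 30

[6; 1,1,1,2,1,1,1,12] for √44; ℓ=8 ⇒ convergent index 7
step 0: (6, 1)  from 6·(1,0) + (0,1)
…
step 3: (20, 3)  from 1·(13,2) + (7,1)
step 4: (53, 8)  from 2·(20,3) + (13,2)
…
step 6: (126, 19)  from 1·(73,11) + (53,8)
step 7: (199, 30)  from 1·(126,19) + (73,11)
fundamental: x₁=199, y₁=30  (since 39601 − 44·900 = 1)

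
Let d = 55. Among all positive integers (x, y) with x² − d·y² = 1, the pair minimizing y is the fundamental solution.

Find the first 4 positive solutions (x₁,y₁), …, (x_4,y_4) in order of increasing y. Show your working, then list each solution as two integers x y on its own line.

89 12
15841 2136
2819609 380196
501874561 67672752

√55 = [7; 2,2,2,14, …], period ℓ=4 (even) → k=3
i=0: a=7 ⇒ p=7, q=1
…
i=2: a=2 ⇒ p=37, q=5
i=3: a=2 ⇒ p=89, q=12
→ (89, 12).  Check: 89²=7921, 55·12²=7920, difference 1.
(89+12√55)^2 = 15841 + 2136√55
(89+12√55)^3 = 2819609 + 380196√55
(89+12√55)^4 = 501874561 + 67672752√55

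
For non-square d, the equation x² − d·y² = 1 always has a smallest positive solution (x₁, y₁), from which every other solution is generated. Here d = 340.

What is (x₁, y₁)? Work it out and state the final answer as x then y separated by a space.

285769 15498

d=340: √d = [18; 2,3,1,1,1,…,3,2,36] (ℓ=14, even), read p_13/q_13
step 0: (18, 1)  from 18·(1,0) + (0,1)
…
step 7: (6509, 353)  from 8·(756,41) + (461,25)
…
step 10: (21039, 1141)  from 1·(13774,747) + (7265,394)
step 11: (34813, 1888)  from 1·(21039,1141) + (13774,747)
step 12: (125478, 6805)  from 3·(34813,1888) + (21039,1141)
step 13: (285769, 15498)  from 2·(125478,6805) + (34813,1888)
(x₁, y₁) = (285769, 15498);  285769² − 340·15498² = 1 ✓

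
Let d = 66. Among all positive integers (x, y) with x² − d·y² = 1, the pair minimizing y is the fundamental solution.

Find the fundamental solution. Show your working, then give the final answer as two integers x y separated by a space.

65 8

[8; 8,16] for √66; ℓ=2 ⇒ convergent index 1
step 0: (8, 1)  from 8·(1,0) + (0,1)
step 1: (65, 8)  from 8·(8,1) + (1,0)
fundamental: x₁=65, y₁=8  (since 4225 − 66·64 = 1)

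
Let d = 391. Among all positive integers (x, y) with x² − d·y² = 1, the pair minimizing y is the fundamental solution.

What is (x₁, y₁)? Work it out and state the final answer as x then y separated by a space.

7338680 371133

√391 = [19; 1,3,2,2,1,…,3,1,38, …], period ℓ=16 (even) → k=15
k=0  a_k=19  p_k/q_k = 19/1
k=1  a_k=1  p_k/q_k = 20/1
k=2  a_k=3  p_k/q_k = 79/4
k=3  a_k=2  p_k/q_k = 178/9
k=4  a_k=2  p_k/q_k = 435/22
…
k=7  a_k=2  p_k/q_k = 2709/137
k=8  a_k=19  p_k/q_k = 52519/2656
k=9  a_k=2  p_k/q_k = 107747/5449
k=10  a_k=1  p_k/q_k = 160266/8105
…
k=12  a_k=2  p_k/q_k = 696292/35213
…
k=14  a_k=3  p_k/q_k = 5678083/287153
k=15  a_k=1  p_k/q_k = 7338680/371133
(x₁, y₁) = (7338680, 371133);  7338680² − 391·371133² = 1 ✓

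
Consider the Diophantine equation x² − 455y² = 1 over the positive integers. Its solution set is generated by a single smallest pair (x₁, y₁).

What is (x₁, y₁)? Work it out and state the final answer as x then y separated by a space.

√455 = [21; 3,42, …], period ℓ=2 (even) → k=1
a_0=21:  p_0=21·1+0=21,  q_0=21·0+1=1
a_1=3:  p_1=3·21+1=64,  q_1=3·1+0=3
(x₁, y₁) = (64, 3);  64² − 455·3² = 1 ✓

64 3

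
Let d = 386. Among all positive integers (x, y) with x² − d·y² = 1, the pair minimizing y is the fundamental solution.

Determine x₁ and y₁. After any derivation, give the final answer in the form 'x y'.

111555 5678

d=386: √d = [19; 1,1,1,4,1,18,1,4,1,1,1,38] (ℓ=12, even), read p_11/q_11
a_0=19:  p_0=19·1+0=19,  q_0=19·0+1=1
…
a_5=1:  p_5=1·275+59=334,  q_5=1·14+3=17
…
a_7=1:  p_7=1·6287+334=6621,  q_7=1·320+17=337
…
a_10=1:  p_10=1·39392+32771=72163,  q_10=1·2005+1668=3673
a_11=1:  p_11=1·72163+39392=111555,  q_11=1·3673+2005=5678
fundamental: x₁=111555, y₁=5678  (since 12444518025 − 386·32239684 = 1)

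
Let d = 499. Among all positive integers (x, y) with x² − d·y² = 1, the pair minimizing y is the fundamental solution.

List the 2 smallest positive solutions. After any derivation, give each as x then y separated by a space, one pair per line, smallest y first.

√499 = [22; 2,1,21,1,2,44, …], period ℓ=6 (even) → k=5
i=0: a=22 ⇒ p=22, q=1
i=1: a=2 ⇒ p=45, q=2
…
i=3: a=21 ⇒ p=1452, q=65
i=4: a=1 ⇒ p=1519, q=68
i=5: a=2 ⇒ p=4490, q=201
→ (4490, 201).  Check: 4490²=20160100, 499·201²=20160099, difference 1.
k=2:  x_2 = 4490·4490+499·201·201 = 40320199,  y_2 = 4490·201+201·4490 = 1804980

4490 201
40320199 1804980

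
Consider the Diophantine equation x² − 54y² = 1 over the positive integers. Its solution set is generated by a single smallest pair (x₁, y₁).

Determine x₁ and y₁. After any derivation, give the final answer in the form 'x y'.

[7; 2,1,6,1,2,14] for √54; ℓ=6 ⇒ convergent index 5
step 0: (7, 1)  from 7·(1,0) + (0,1)
step 1: (15, 2)  from 2·(7,1) + (1,0)
…
step 4: (169, 23)  from 1·(147,20) + (22,3)
step 5: (485, 66)  from 2·(169,23) + (147,20)
→ (485, 66).  Check: 485²=235225, 54·66²=235224, difference 1.

485 66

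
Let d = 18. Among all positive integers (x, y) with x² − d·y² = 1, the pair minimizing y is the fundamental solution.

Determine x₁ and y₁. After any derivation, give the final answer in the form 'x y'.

√18 = [4; 4,8, …], period ℓ=2 (even) → k=1
step 0: (4, 1)  from 4·(1,0) + (0,1)
step 1: (17, 4)  from 4·(4,1) + (1,0)
→ (17, 4).  Check: 17²=289, 18·4²=288, difference 1.

17 4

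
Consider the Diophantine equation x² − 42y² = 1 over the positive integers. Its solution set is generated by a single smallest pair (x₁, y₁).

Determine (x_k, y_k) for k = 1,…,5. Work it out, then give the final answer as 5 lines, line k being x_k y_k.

13 2
337 52
8749 1350
227137 35048
5896813 909898

√42 = [6; 2,12, …], period ℓ=2 (even) → k=1
a_0=6:  p_0=6·1+0=6,  q_0=6·0+1=1
a_1=2:  p_1=2·6+1=13,  q_1=2·1+0=2
→ (13, 2).  Check: 13²=169, 42·2²=168, difference 1.
n=2: (13,2)∘(13,2) = (13·13+42·2·2, 13·2+2·13) = (337,52)
n=3: (337,52)∘(13,2) = (13·337+42·2·52, 13·52+2·337) = (8749,1350)
n=4: (8749,1350)∘(13,2) = (13·8749+42·2·1350, 13·1350+2·8749) = (227137,35048)
n=5: (227137,35048)∘(13,2) = (13·227137+42·2·35048, 13·35048+2·227137) = (5896813,909898)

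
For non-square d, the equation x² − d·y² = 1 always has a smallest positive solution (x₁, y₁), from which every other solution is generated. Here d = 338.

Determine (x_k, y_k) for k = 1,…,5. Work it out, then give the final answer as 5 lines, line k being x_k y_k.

114243 6214
26102926097 1419812004
5964153172084899 324407165539730
1362725501650887306817 74122495624090936776
311363698964240484013304163 16935952534841634614661406

√338 → a₀=18, period (2,1,1,2,36); ℓ=5 odd so k=9
i=0: a=18 ⇒ p=18, q=1
i=1: a=2 ⇒ p=37, q=2
i=2: a=1 ⇒ p=55, q=3
…
i=5: a=36 ⇒ p=8696, q=473
i=6: a=2 ⇒ p=17631, q=959
i=7: a=1 ⇒ p=26327, q=1432
i=8: a=1 ⇒ p=43958, q=2391
i=9: a=2 ⇒ p=114243, q=6214
(x₁, y₁) = (114243, 6214);  114243² − 338·6214² = 1 ✓
(114243+6214√338)^2 = 26102926097 + 1419812004√338
(114243+6214√338)^3 = 5964153172084899 + 324407165539730√338
(114243+6214√338)^4 = 1362725501650887306817 + 74122495624090936776√338
(114243+6214√338)^5 = 311363698964240484013304163 + 16935952534841634614661406√338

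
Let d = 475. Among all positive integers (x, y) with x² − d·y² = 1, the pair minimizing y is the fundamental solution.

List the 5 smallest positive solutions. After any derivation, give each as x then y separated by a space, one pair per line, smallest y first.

57799 2652
6681448801 306565896
772362118440199 35438404443156
89283516160768675201 4096608676513381392
10320995900380175197444999 473559769752155457709260

[21; 1,3,1,6,2,6,1,3,1,42] for √475; ℓ=10 ⇒ convergent index 9
step 0: (21, 1)  from 21·(1,0) + (0,1)
step 1: (22, 1)  from 1·(21,1) + (1,0)
step 2: (87, 4)  from 3·(22,1) + (21,1)
step 3: (109, 5)  from 1·(87,4) + (22,1)
…
step 5: (1591, 73)  from 2·(741,34) + (109,5)
…
step 8: (45921, 2107)  from 3·(11878,545) + (10287,472)
step 9: (57799, 2652)  from 1·(45921,2107) + (11878,545)
(x₁, y₁) = (57799, 2652);  57799² − 475·2652² = 1 ✓
k=2:  x_2 = 57799·57799+475·2652·2652 = 6681448801,  y_2 = 57799·2652+2652·57799 = 306565896
k=3:  x_3 = 57799·6681448801+475·2652·306565896 = 772362118440199,  y_3 = 57799·306565896+2652·6681448801 = 35438404443156
k=4:  x_4 = 57799·772362118440199+475·2652·35438404443156 = 89283516160768675201,  y_4 = 57799·35438404443156+2652·772362118440199 = 4096608676513381392
k=5:  x_5 = 57799·89283516160768675201+475·2652·4096608676513381392 = 10320995900380175197444999,  y_5 = 57799·4096608676513381392+2652·89283516160768675201 = 473559769752155457709260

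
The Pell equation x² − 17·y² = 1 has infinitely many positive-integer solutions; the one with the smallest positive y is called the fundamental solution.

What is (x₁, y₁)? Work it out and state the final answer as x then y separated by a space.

[4; 8] for √17; ℓ=1 ⇒ convergent index 1
a_0=4:  p_0=4·1+0=4,  q_0=4·0+1=1
a_1=8:  p_1=8·4+1=33,  q_1=8·1+0=8
fundamental: x₁=33, y₁=8  (since 1089 − 17·64 = 1)

33 8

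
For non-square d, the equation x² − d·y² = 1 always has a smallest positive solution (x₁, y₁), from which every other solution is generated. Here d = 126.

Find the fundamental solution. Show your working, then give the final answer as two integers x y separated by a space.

449 40

√126 → a₀=11, period (4,2,4,22); ℓ=4 even so k=3
i=0: a=11 ⇒ p=11, q=1
…
i=2: a=2 ⇒ p=101, q=9
i=3: a=4 ⇒ p=449, q=40
→ (449, 40).  Check: 449²=201601, 126·40²=201600, difference 1.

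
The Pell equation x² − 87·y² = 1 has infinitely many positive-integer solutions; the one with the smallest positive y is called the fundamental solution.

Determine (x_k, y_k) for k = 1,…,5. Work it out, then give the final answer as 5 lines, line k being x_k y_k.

√87 = [9; 3,18, …], period ℓ=2 (even) → k=1
a_0=9:  p_0=9·1+0=9,  q_0=9·0+1=1
a_1=3:  p_1=3·9+1=28,  q_1=3·1+0=3
(x₁, y₁) = (28, 3);  28² − 87·3² = 1 ✓
(x_2, y_2) = (28·28 + 87·3·3, 28·3 + 3·28) = (1567, 168)
(x_3, y_3) = (28·1567 + 87·3·168, 28·168 + 3·1567) = (87724, 9405)
(x_4, y_4) = (28·87724 + 87·3·9405, 28·9405 + 3·87724) = (4910977, 526512)
(x_5, y_5) = (28·4910977 + 87·3·526512, 28·526512 + 3·4910977) = (274926988, 29475267)

28 3
1567 168
87724 9405
4910977 526512
274926988 29475267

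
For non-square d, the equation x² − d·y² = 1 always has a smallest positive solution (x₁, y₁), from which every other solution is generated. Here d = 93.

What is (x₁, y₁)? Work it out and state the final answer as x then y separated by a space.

[9; 1,1,1,4,6,4,1,1,1,18] for √93; ℓ=10 ⇒ convergent index 9
a_0=9:  p_0=9·1+0=9,  q_0=9·0+1=1
a_1=1:  p_1=1·9+1=10,  q_1=1·1+0=1
a_2=1:  p_2=1·10+9=19,  q_2=1·1+1=2
a_3=1:  p_3=1·19+10=29,  q_3=1·2+1=3
a_4=4:  p_4=4·29+19=135,  q_4=4·3+2=14
a_5=6:  p_5=6·135+29=839,  q_5=6·14+3=87
…
a_7=1:  p_7=1·3491+839=4330,  q_7=1·362+87=449
a_8=1:  p_8=1·4330+3491=7821,  q_8=1·449+362=811
a_9=1:  p_9=1·7821+4330=12151,  q_9=1·811+449=1260
fundamental: x₁=12151, y₁=1260  (since 147646801 − 93·1587600 = 1)

12151 1260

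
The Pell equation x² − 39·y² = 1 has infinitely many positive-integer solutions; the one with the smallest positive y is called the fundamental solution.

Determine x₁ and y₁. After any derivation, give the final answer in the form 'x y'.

25 4

d=39: √d = [6; 4,12] (ℓ=2, even), read p_1/q_1
step 0: (6, 1)  from 6·(1,0) + (0,1)
step 1: (25, 4)  from 4·(6,1) + (1,0)
fundamental: x₁=25, y₁=4  (since 625 − 39·16 = 1)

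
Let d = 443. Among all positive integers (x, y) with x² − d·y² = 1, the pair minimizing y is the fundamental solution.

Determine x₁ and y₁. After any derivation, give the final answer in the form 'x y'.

442 21

√443 → a₀=21, period (21,42); ℓ=2 even so k=1
step 0: (21, 1)  from 21·(1,0) + (0,1)
step 1: (442, 21)  from 21·(21,1) + (1,0)
(x₁, y₁) = (442, 21);  442² − 443·21² = 1 ✓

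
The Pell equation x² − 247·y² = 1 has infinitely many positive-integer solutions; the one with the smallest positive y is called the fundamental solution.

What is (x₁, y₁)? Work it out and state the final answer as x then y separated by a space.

85292 5427

√247 → a₀=15, period (1,2,1,1,9,1,9,1,1,2,1,30); ℓ=12 even so k=11
k=0  a_k=15  p_k/q_k = 15/1
…
k=2  a_k=2  p_k/q_k = 47/3
k=3  a_k=1  p_k/q_k = 63/4
…
k=10  a_k=2  p_k/q_k = 61089/3887
k=11  a_k=1  p_k/q_k = 85292/5427
(x₁, y₁) = (85292, 5427);  85292² − 247·5427² = 1 ✓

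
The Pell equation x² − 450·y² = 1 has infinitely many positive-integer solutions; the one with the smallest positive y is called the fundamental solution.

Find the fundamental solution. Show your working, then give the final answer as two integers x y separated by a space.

19601 924

d=450: √d = [21; 4,1,2,4,2,1,4,42] (ℓ=8, even), read p_7/q_7
step 0: (21, 1)  from 21·(1,0) + (0,1)
step 1: (85, 4)  from 4·(21,1) + (1,0)
step 2: (106, 5)  from 1·(85,4) + (21,1)
step 3: (297, 14)  from 2·(106,5) + (85,4)
step 4: (1294, 61)  from 4·(297,14) + (106,5)
step 5: (2885, 136)  from 2·(1294,61) + (297,14)
step 6: (4179, 197)  from 1·(2885,136) + (1294,61)
step 7: (19601, 924)  from 4·(4179,197) + (2885,136)
fundamental: x₁=19601, y₁=924  (since 384199201 − 450·853776 = 1)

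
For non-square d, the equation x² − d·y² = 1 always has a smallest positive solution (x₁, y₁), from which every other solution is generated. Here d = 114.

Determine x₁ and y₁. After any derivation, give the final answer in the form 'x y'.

√114 → a₀=10, period (1,2,10,2,1,20); ℓ=6 even so k=5
k=0  a_k=10  p_k/q_k = 10/1
…
k=2  a_k=2  p_k/q_k = 32/3
k=3  a_k=10  p_k/q_k = 331/31
k=4  a_k=2  p_k/q_k = 694/65
k=5  a_k=1  p_k/q_k = 1025/96
fundamental: x₁=1025, y₁=96  (since 1050625 − 114·9216 = 1)

1025 96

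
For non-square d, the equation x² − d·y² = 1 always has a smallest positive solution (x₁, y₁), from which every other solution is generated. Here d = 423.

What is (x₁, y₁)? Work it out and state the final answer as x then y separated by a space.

4607 224

d=423: √d = [20; 1,1,3,4,3,1,1,40] (ℓ=8, even), read p_7/q_7
step 0: (20, 1)  from 20·(1,0) + (0,1)
step 1: (21, 1)  from 1·(20,1) + (1,0)
…
step 3: (144, 7)  from 3·(41,2) + (21,1)
…
step 5: (1995, 97)  from 3·(617,30) + (144,7)
step 6: (2612, 127)  from 1·(1995,97) + (617,30)
step 7: (4607, 224)  from 1·(2612,127) + (1995,97)
(x₁, y₁) = (4607, 224);  4607² − 423·224² = 1 ✓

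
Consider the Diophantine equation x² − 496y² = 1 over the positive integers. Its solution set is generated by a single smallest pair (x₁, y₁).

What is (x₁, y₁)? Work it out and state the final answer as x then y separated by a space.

[22; 3,1,2,4,1,…,1,3,44] for √496; ℓ=16 ⇒ convergent index 15
i=0: a=22 ⇒ p=22, q=1
…
i=4: a=4 ⇒ p=1069, q=48
…
i=7: a=2 ⇒ p=6080, q=273
…
i=9: a=2 ⇒ p=35166, q=1579
i=10: a=1 ⇒ p=49709, q=2232
…
i=13: a=2 ⇒ p=863293, q=38763
i=14: a=1 ⇒ p=1252502, q=56239
i=15: a=3 ⇒ p=4620799, q=207480
→ (4620799, 207480).  Check: 4620799²=21351783398401, 496·207480²=21351783398400, difference 1.

4620799 207480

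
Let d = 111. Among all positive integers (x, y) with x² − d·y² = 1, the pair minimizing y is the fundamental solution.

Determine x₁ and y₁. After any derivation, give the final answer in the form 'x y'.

√111 = [10; 1,1,6,1,1,20, …], period ℓ=6 (even) → k=5
a_0=10:  p_0=10·1+0=10,  q_0=10·0+1=1
…
a_2=1:  p_2=1·11+10=21,  q_2=1·1+1=2
…
a_4=1:  p_4=1·137+21=158,  q_4=1·13+2=15
a_5=1:  p_5=1·158+137=295,  q_5=1·15+13=28
→ (295, 28).  Check: 295²=87025, 111·28²=87024, difference 1.

295 28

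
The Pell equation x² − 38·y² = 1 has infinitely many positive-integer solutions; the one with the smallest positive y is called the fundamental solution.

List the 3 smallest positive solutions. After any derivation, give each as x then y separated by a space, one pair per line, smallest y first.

d=38: √d = [6; 6,12] (ℓ=2, even), read p_1/q_1
i=0: a=6 ⇒ p=6, q=1
i=1: a=6 ⇒ p=37, q=6
fundamental: x₁=37, y₁=6  (since 1369 − 38·36 = 1)
(37+6√38)^2 = 2737 + 444√38
(37+6√38)^3 = 202501 + 32850√38

37 6
2737 444
202501 32850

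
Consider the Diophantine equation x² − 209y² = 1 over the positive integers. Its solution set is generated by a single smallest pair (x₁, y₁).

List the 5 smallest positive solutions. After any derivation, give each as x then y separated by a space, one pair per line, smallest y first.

d=209: √d = [14; 2,5,3,2,3,5,2,28] (ℓ=8, even), read p_7/q_7
step 0: (14, 1)  from 14·(1,0) + (0,1)
step 1: (29, 2)  from 2·(14,1) + (1,0)
…
step 3: (506, 35)  from 3·(159,11) + (29,2)
step 4: (1171, 81)  from 2·(506,35) + (159,11)
…
step 6: (21266, 1471)  from 5·(4019,278) + (1171,81)
step 7: (46551, 3220)  from 2·(21266,1471) + (4019,278)
→ (46551, 3220).  Check: 46551²=2166995601, 209·3220²=2166995600, difference 1.
k=2:  x_2 = 46551·46551+209·3220·3220 = 4333991201,  y_2 = 46551·3220+3220·46551 = 299788440
k=3:  x_3 = 46551·4333991201+209·3220·299788440 = 403503248748951,  y_3 = 46551·299788440+3220·4333991201 = 27910903337660
k=4:  x_4 = 46551·403503248748951+209·3220·27910903337660 = 37566959460690844801,  y_4 = 46551·27910903337660+3220·403503248748951 = 2598560922243032880
k=5:  x_5 = 46551·37566959460690844801+209·3220·2598560922243032880 = 3497559059305735783913751,  y_5 = 46551·2598560922243032880+3220·37566959460690844801 = 241931218954759943856100

46551 3220
4333991201 299788440
403503248748951 27910903337660
37566959460690844801 2598560922243032880
3497559059305735783913751 241931218954759943856100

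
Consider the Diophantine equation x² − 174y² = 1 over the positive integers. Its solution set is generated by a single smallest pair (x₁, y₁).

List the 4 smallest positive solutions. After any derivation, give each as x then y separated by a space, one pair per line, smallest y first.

1451 110
4210801 319220
12219743051 926376330
35461690123201 2688343790440

√174 → a₀=13, period (5,4,5,26); ℓ=4 even so k=3
k=0  a_k=13  p_k/q_k = 13/1
k=1  a_k=5  p_k/q_k = 66/5
k=2  a_k=4  p_k/q_k = 277/21
k=3  a_k=5  p_k/q_k = 1451/110
fundamental: x₁=1451, y₁=110  (since 2105401 − 174·12100 = 1)
(x_2, y_2) = (1451·1451 + 174·110·110, 1451·110 + 110·1451) = (4210801, 319220)
(x_3, y_3) = (1451·4210801 + 174·110·319220, 1451·319220 + 110·4210801) = (12219743051, 926376330)
(x_4, y_4) = (1451·12219743051 + 174·110·926376330, 1451·926376330 + 110·12219743051) = (35461690123201, 2688343790440)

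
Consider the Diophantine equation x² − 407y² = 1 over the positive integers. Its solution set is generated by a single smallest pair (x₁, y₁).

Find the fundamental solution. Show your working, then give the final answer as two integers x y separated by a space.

2663 132

√407 = [20; 5,1,2,1,5,40, …], period ℓ=6 (even) → k=5
i=0: a=20 ⇒ p=20, q=1
…
i=2: a=1 ⇒ p=121, q=6
…
i=4: a=1 ⇒ p=464, q=23
i=5: a=5 ⇒ p=2663, q=132
(x₁, y₁) = (2663, 132);  2663² − 407·132² = 1 ✓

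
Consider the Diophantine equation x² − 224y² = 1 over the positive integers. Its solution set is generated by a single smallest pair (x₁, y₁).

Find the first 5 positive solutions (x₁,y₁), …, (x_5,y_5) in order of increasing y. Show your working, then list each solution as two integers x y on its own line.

15 1
449 30
13455 899
403201 26940
12082575 807301

√224 → a₀=14, period (1,28); ℓ=2 even so k=1
i=0: a=14 ⇒ p=14, q=1
i=1: a=1 ⇒ p=15, q=1
(x₁, y₁) = (15, 1);  15² − 224·1² = 1 ✓
(x_2, y_2) = (15·15 + 224·1·1, 15·1 + 1·15) = (449, 30)
(x_3, y_3) = (15·449 + 224·1·30, 15·30 + 1·449) = (13455, 899)
(x_4, y_4) = (15·13455 + 224·1·899, 15·899 + 1·13455) = (403201, 26940)
(x_5, y_5) = (15·403201 + 224·1·26940, 15·26940 + 1·403201) = (12082575, 807301)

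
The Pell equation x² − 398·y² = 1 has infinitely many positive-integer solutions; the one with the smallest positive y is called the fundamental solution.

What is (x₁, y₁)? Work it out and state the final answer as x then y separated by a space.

399 20

[19; 1,18,1,38] for √398; ℓ=4 ⇒ convergent index 3
i=0: a=19 ⇒ p=19, q=1
…
i=2: a=18 ⇒ p=379, q=19
i=3: a=1 ⇒ p=399, q=20
fundamental: x₁=399, y₁=20  (since 159201 − 398·400 = 1)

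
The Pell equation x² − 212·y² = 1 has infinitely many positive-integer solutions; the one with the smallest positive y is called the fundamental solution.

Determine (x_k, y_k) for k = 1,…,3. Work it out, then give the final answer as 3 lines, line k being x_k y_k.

√212 → a₀=14, period (1,1,3,1,1,…,1,1,28); ℓ=14 even so k=13
step 0: (14, 1)  from 14·(1,0) + (0,1)
step 1: (15, 1)  from 1·(14,1) + (1,0)
step 2: (29, 2)  from 1·(15,1) + (14,1)
step 3: (102, 7)  from 3·(29,2) + (15,1)
step 4: (131, 9)  from 1·(102,7) + (29,2)
step 5: (233, 16)  from 1·(131,9) + (102,7)
step 6: (364, 25)  from 1·(233,16) + (131,9)
…
step 8: (2781, 191)  from 1·(2417,166) + (364,25)
step 9: (5198, 357)  from 1·(2781,191) + (2417,166)
…
step 12: (37114, 2549)  from 1·(29135,2001) + (7979,548)
step 13: (66249, 4550)  from 1·(37114,2549) + (29135,2001)
fundamental: x₁=66249, y₁=4550  (since 4388930001 − 212·20702500 = 1)
(66249+4550√212)^2 = 8777860001 + 602865900√212
(66249+4550√212)^3 = 1163048894346249 + 79878526013650√212

66249 4550
8777860001 602865900
1163048894346249 79878526013650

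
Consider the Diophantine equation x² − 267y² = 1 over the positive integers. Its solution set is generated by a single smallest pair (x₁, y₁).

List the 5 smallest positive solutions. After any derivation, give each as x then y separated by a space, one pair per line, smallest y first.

2402 147
11539207 706188
55434348026 3392527005
266306596377697 16297699025832
1279336833564108362 78294142727569923

d=267: √d = [16; 2,1,15,1,2,32] (ℓ=6, even), read p_5/q_5
step 0: (16, 1)  from 16·(1,0) + (0,1)
step 1: (33, 2)  from 2·(16,1) + (1,0)
step 2: (49, 3)  from 1·(33,2) + (16,1)
step 3: (768, 47)  from 15·(49,3) + (33,2)
step 4: (817, 50)  from 1·(768,47) + (49,3)
step 5: (2402, 147)  from 2·(817,50) + (768,47)
→ (2402, 147).  Check: 2402²=5769604, 267·147²=5769603, difference 1.
k=2:  x_2 = 2402·2402+267·147·147 = 11539207,  y_2 = 2402·147+147·2402 = 706188
k=3:  x_3 = 2402·11539207+267·147·706188 = 55434348026,  y_3 = 2402·706188+147·11539207 = 3392527005
k=4:  x_4 = 2402·55434348026+267·147·3392527005 = 266306596377697,  y_4 = 2402·3392527005+147·55434348026 = 16297699025832
k=5:  x_5 = 2402·266306596377697+267·147·16297699025832 = 1279336833564108362,  y_5 = 2402·16297699025832+147·266306596377697 = 78294142727569923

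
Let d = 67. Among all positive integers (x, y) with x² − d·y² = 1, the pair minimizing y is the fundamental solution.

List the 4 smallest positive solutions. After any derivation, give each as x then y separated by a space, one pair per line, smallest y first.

d=67: √d = [8; 5,2,1,1,7,1,1,2,5,16] (ℓ=10, even), read p_9/q_9
a_0=8:  p_0=8·1+0=8,  q_0=8·0+1=1
…
a_3=1:  p_3=1·90+41=131,  q_3=1·11+5=16
a_4=1:  p_4=1·131+90=221,  q_4=1·16+11=27
…
a_6=1:  p_6=1·1678+221=1899,  q_6=1·205+27=232
a_7=1:  p_7=1·1899+1678=3577,  q_7=1·232+205=437
a_8=2:  p_8=2·3577+1899=9053,  q_8=2·437+232=1106
a_9=5:  p_9=5·9053+3577=48842,  q_9=5·1106+437=5967
fundamental: x₁=48842, y₁=5967  (since 2385540964 − 67·35605089 = 1)
(48842+5967√67)^2 = 4771081927 + 582880428√67
(48842+5967√67)^3 = 466058366908226 + 56938091722785√67
(48842+5967√67)^4 = 45526445508292066657 + 5561940551265649512√67

48842 5967
4771081927 582880428
466058366908226 56938091722785
45526445508292066657 5561940551265649512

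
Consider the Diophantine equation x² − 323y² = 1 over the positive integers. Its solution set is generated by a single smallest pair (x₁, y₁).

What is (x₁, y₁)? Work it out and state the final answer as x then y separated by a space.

18 1

d=323: √d = [17; 1,34] (ℓ=2, even), read p_1/q_1
i=0: a=17 ⇒ p=17, q=1
i=1: a=1 ⇒ p=18, q=1
→ (18, 1).  Check: 18²=324, 323·1²=323, difference 1.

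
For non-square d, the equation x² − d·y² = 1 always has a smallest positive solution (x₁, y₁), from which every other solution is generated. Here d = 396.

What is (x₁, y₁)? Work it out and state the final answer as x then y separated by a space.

√396 = [19; 1,8,1,38, …], period ℓ=4 (even) → k=3
i=0: a=19 ⇒ p=19, q=1
i=1: a=1 ⇒ p=20, q=1
i=2: a=8 ⇒ p=179, q=9
i=3: a=1 ⇒ p=199, q=10
fundamental: x₁=199, y₁=10  (since 39601 − 396·100 = 1)

199 10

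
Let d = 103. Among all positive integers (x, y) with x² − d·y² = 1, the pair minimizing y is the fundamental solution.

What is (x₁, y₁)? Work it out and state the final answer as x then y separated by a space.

227528 22419

√103 = [10; 6,1,2,1,1,9,1,1,2,1,6,20, …], period ℓ=12 (even) → k=11
step 0: (10, 1)  from 10·(1,0) + (0,1)
step 1: (61, 6)  from 6·(10,1) + (1,0)
…
step 3: (203, 20)  from 2·(71,7) + (61,6)
step 4: (274, 27)  from 1·(203,20) + (71,7)
step 5: (477, 47)  from 1·(274,27) + (203,20)
…
step 7: (5044, 497)  from 1·(4567,450) + (477,47)
step 8: (9611, 947)  from 1·(5044,497) + (4567,450)
…
step 10: (33877, 3338)  from 1·(24266,2391) + (9611,947)
step 11: (227528, 22419)  from 6·(33877,3338) + (24266,2391)
→ (227528, 22419).  Check: 227528²=51768990784, 103·22419²=51768990783, difference 1.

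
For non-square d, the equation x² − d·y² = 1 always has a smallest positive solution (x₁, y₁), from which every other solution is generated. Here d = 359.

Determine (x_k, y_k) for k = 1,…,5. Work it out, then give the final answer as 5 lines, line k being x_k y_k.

√359 = [18; 1,17,1,36, …], period ℓ=4 (even) → k=3
step 0: (18, 1)  from 18·(1,0) + (0,1)
step 1: (19, 1)  from 1·(18,1) + (1,0)
step 2: (341, 18)  from 17·(19,1) + (18,1)
step 3: (360, 19)  from 1·(341,18) + (19,1)
(x₁, y₁) = (360, 19);  360² − 359·19² = 1 ✓
k=2:  x_2 = 360·360+359·19·19 = 259199,  y_2 = 360·19+19·360 = 13680
k=3:  x_3 = 360·259199+359·19·13680 = 186622920,  y_3 = 360·13680+19·259199 = 9849581
k=4:  x_4 = 360·186622920+359·19·9849581 = 134368243201,  y_4 = 360·9849581+19·186622920 = 7091684640
k=5:  x_5 = 360·134368243201+359·19·7091684640 = 96744948481800,  y_5 = 360·7091684640+19·134368243201 = 5106003091219

360 19
259199 13680
186622920 9849581
134368243201 7091684640
96744948481800 5106003091219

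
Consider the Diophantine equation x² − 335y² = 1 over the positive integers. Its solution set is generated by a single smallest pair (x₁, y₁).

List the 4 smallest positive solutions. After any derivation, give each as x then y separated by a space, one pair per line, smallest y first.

√335 → a₀=18, period (3,3,3,36); ℓ=4 even so k=3
k=0  a_k=18  p_k/q_k = 18/1
…
k=2  a_k=3  p_k/q_k = 183/10
k=3  a_k=3  p_k/q_k = 604/33
fundamental: x₁=604, y₁=33  (since 364816 − 335·1089 = 1)
k=2:  x_2 = 604·604+335·33·33 = 729631,  y_2 = 604·33+33·604 = 39864
k=3:  x_3 = 604·729631+335·33·39864 = 881393644,  y_3 = 604·39864+33·729631 = 48155679
k=4:  x_4 = 604·881393644+335·33·48155679 = 1064722792321,  y_4 = 604·48155679+33·881393644 = 58172020368

604 33
729631 39864
881393644 48155679
1064722792321 58172020368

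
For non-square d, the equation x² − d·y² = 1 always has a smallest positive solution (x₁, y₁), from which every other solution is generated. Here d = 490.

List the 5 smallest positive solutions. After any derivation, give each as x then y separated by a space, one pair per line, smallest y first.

d=490: √d = [22; 7,2,1,4,4,4,1,2,7,44] (ℓ=10, even), read p_9/q_9
i=0: a=22 ⇒ p=22, q=1
i=1: a=7 ⇒ p=155, q=7
…
i=3: a=1 ⇒ p=487, q=22
i=4: a=4 ⇒ p=2280, q=103
i=5: a=4 ⇒ p=9607, q=434
i=6: a=4 ⇒ p=40708, q=1839
…
i=8: a=2 ⇒ p=141338, q=6385
i=9: a=7 ⇒ p=1039681, q=46968
(x₁, y₁) = (1039681, 46968);  1039681² − 490·46968² = 1 ✓
k=2:  x_2 = 1039681·1039681+490·46968·46968 = 2161873163521,  y_2 = 1039681·46968+46968·1039681 = 97663474416
k=3:  x_3 = 1039681·2161873163521+490·46968·97663474416 = 4495316905044313921,  y_3 = 1039681·97663474416+46968·2161873163521 = 203077717488555624
k=4:  x_4 = 1039681·4495316905044313921+490·46968·203077717488555624 = 9347391150304592810234881,  y_4 = 1039681·203077717488555624+46968·4495316905044313921 = 422272088792340335957472
k=5:  x_5 = 1039681·9347391150304592810234881+490·46968·422272088792340335957472 = 19436609957075163398170578312001,  y_5 = 1039681·422272088792340335957472+46968·9347391150304592810234881 = 878056535095215307939712337240

1039681 46968
2161873163521 97663474416
4495316905044313921 203077717488555624
9347391150304592810234881 422272088792340335957472
19436609957075163398170578312001 878056535095215307939712337240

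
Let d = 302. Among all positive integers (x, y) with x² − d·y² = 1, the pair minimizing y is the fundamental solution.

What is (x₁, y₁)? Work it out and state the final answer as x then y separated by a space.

4276623 246092

√302 → a₀=17, period (2,1,1,1,4,…,1,2,34); ℓ=16 even so k=15
step 0: (17, 1)  from 17·(1,0) + (0,1)
step 1: (35, 2)  from 2·(17,1) + (1,0)
step 2: (52, 3)  from 1·(35,2) + (17,1)
…
step 4: (139, 8)  from 1·(87,5) + (52,3)
step 5: (643, 37)  from 4·(139,8) + (87,5)
step 6: (1425, 82)  from 2·(643,37) + (139,8)
step 7: (2068, 119)  from 1·(1425,82) + (643,37)
…
step 9: (36581, 2105)  from 1·(34513,1986) + (2068,119)
step 10: (107675, 6196)  from 2·(36581,2105) + (34513,1986)
…
step 13: (1042237, 59974)  from 1·(574956,33085) + (467281,26889)
step 14: (1617193, 93059)  from 1·(1042237,59974) + (574956,33085)
step 15: (4276623, 246092)  from 2·(1617193,93059) + (1042237,59974)
(x₁, y₁) = (4276623, 246092);  4276623² − 302·246092² = 1 ✓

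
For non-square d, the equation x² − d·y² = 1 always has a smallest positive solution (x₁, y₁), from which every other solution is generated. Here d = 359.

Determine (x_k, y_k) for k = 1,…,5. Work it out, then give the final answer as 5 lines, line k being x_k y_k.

360 19
259199 13680
186622920 9849581
134368243201 7091684640
96744948481800 5106003091219

d=359: √d = [18; 1,17,1,36] (ℓ=4, even), read p_3/q_3
step 0: (18, 1)  from 18·(1,0) + (0,1)
step 1: (19, 1)  from 1·(18,1) + (1,0)
step 2: (341, 18)  from 17·(19,1) + (18,1)
step 3: (360, 19)  from 1·(341,18) + (19,1)
fundamental: x₁=360, y₁=19  (since 129600 − 359·361 = 1)
(360+19√359)^2 = 259199 + 13680√359
(360+19√359)^3 = 186622920 + 9849581√359
(360+19√359)^4 = 134368243201 + 7091684640√359
(360+19√359)^5 = 96744948481800 + 5106003091219√359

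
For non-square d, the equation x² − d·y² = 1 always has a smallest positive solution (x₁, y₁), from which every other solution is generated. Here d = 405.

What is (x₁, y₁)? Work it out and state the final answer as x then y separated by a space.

161 8

√405 → a₀=20, period (8,40); ℓ=2 even so k=1
step 0: (20, 1)  from 20·(1,0) + (0,1)
step 1: (161, 8)  from 8·(20,1) + (1,0)
→ (161, 8).  Check: 161²=25921, 405·8²=25920, difference 1.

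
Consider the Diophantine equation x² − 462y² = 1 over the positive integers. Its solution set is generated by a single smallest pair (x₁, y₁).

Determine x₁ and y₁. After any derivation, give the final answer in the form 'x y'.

√462 → a₀=21, period (2,42); ℓ=2 even so k=1
step 0: (21, 1)  from 21·(1,0) + (0,1)
step 1: (43, 2)  from 2·(21,1) + (1,0)
→ (43, 2).  Check: 43²=1849, 462·2²=1848, difference 1.

43 2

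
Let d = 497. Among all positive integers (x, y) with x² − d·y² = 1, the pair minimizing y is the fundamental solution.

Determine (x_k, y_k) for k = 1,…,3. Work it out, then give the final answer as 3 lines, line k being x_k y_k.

d=497: √d = [22; 3,2,2,5,6,5,2,2,3,44] (ℓ=10, even), read p_9/q_9
k=0  a_k=22  p_k/q_k = 22/1
k=1  a_k=3  p_k/q_k = 67/3
…
k=3  a_k=2  p_k/q_k = 379/17
k=4  a_k=5  p_k/q_k = 2051/92
k=5  a_k=6  p_k/q_k = 12685/569
…
k=7  a_k=2  p_k/q_k = 143637/6443
k=8  a_k=2  p_k/q_k = 352750/15823
k=9  a_k=3  p_k/q_k = 1201887/53912
fundamental: x₁=1201887, y₁=53912  (since 1444532360769 − 497·2906503744 = 1)
(x_2, y_2) = (1201887·1201887 + 497·53912·53912, 1201887·53912 + 53912·1201887) = (2889064721537, 129592263888)
(x_3, y_3) = (1201887·2889064721537 + 497·53912·129592263888, 1201887·129592263888 + 53912·2889064721537) = (6944658661946678751, 311510514535059400)

1201887 53912
2889064721537 129592263888
6944658661946678751 311510514535059400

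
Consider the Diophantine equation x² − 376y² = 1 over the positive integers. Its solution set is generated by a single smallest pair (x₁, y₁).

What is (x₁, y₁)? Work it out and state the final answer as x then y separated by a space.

√376 = [19; 2,1,1,3,1,…,1,2,38, …], period ℓ=16 (even) → k=15
a_0=19:  p_0=19·1+0=19,  q_0=19·0+1=1
…
a_2=1:  p_2=1·39+19=58,  q_2=1·2+1=3
…
a_5=1:  p_5=1·349+97=446,  q_5=1·18+5=23
a_6=2:  p_6=2·446+349=1241,  q_6=2·23+18=64
a_7=2:  p_7=2·1241+446=2928,  q_7=2·64+23=151
a_8=4:  p_8=4·2928+1241=12953,  q_8=4·151+64=668
a_9=2:  p_9=2·12953+2928=28834,  q_9=2·668+151=1487
a_10=2:  p_10=2·28834+12953=70621,  q_10=2·1487+668=3642
a_11=1:  p_11=1·70621+28834=99455,  q_11=1·3642+1487=5129
…
a_13=1:  p_13=1·368986+99455=468441,  q_13=1·19029+5129=24158
a_14=1:  p_14=1·468441+368986=837427,  q_14=1·24158+19029=43187
a_15=2:  p_15=2·837427+468441=2143295,  q_15=2·43187+24158=110532
fundamental: x₁=2143295, y₁=110532  (since 4593713457025 − 376·12217323024 = 1)

2143295 110532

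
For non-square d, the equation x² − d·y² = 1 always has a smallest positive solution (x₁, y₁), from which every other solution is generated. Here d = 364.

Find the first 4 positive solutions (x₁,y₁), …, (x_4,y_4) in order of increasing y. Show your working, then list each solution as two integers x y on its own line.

4954951 259710
49103078824801 2573700648420
486606699052048124551 25505121203178395130
4822224700149240710505379201 252753251621617410554928840

[19; 12,1,2,3,1,8,1,3,2,1,12,38] for √364; ℓ=12 ⇒ convergent index 11
k=0  a_k=19  p_k/q_k = 19/1
…
k=2  a_k=1  p_k/q_k = 248/13
k=3  a_k=2  p_k/q_k = 725/38
k=4  a_k=3  p_k/q_k = 2423/127
k=5  a_k=1  p_k/q_k = 3148/165
k=6  a_k=8  p_k/q_k = 27607/1447
k=7  a_k=1  p_k/q_k = 30755/1612
k=8  a_k=3  p_k/q_k = 119872/6283
…
k=10  a_k=1  p_k/q_k = 390371/20461
k=11  a_k=12  p_k/q_k = 4954951/259710
→ (4954951, 259710).  Check: 4954951²=24551539412401, 364·259710²=24551539412400, difference 1.
(4954951+259710√364)^2 = 49103078824801 + 2573700648420√364
(4954951+259710√364)^3 = 486606699052048124551 + 25505121203178395130√364
(4954951+259710√364)^4 = 4822224700149240710505379201 + 252753251621617410554928840√364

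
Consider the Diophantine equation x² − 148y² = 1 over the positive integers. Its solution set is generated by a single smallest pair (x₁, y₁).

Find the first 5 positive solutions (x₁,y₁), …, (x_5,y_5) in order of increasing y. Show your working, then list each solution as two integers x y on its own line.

√148 = [12; 6,24, …], period ℓ=2 (even) → k=1
i=0: a=12 ⇒ p=12, q=1
i=1: a=6 ⇒ p=73, q=6
→ (73, 6).  Check: 73²=5329, 148·6²=5328, difference 1.
k=2:  x_2 = 73·73+148·6·6 = 10657,  y_2 = 73·6+6·73 = 876
k=3:  x_3 = 73·10657+148·6·876 = 1555849,  y_3 = 73·876+6·10657 = 127890
k=4:  x_4 = 73·1555849+148·6·127890 = 227143297,  y_4 = 73·127890+6·1555849 = 18671064
k=5:  x_5 = 73·227143297+148·6·18671064 = 33161365513,  y_5 = 73·18671064+6·227143297 = 2725847454

73 6
10657 876
1555849 127890
227143297 18671064
33161365513 2725847454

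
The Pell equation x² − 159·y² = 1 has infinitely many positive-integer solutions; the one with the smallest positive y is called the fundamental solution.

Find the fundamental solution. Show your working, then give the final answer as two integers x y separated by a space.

1324 105

d=159: √d = [12; 1,1,1,1,3,1,1,1,1,24] (ℓ=10, even), read p_9/q_9
a_0=12:  p_0=12·1+0=12,  q_0=12·0+1=1
a_1=1:  p_1=1·12+1=13,  q_1=1·1+0=1
a_2=1:  p_2=1·13+12=25,  q_2=1·1+1=2
a_3=1:  p_3=1·25+13=38,  q_3=1·2+1=3
a_4=1:  p_4=1·38+25=63,  q_4=1·3+2=5
a_5=3:  p_5=3·63+38=227,  q_5=3·5+3=18
a_6=1:  p_6=1·227+63=290,  q_6=1·18+5=23
a_7=1:  p_7=1·290+227=517,  q_7=1·23+18=41
a_8=1:  p_8=1·517+290=807,  q_8=1·41+23=64
a_9=1:  p_9=1·807+517=1324,  q_9=1·64+41=105
fundamental: x₁=1324, y₁=105  (since 1752976 − 159·11025 = 1)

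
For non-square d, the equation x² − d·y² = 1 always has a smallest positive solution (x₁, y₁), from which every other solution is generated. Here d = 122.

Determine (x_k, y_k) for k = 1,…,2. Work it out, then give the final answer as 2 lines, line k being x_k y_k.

243 22
118097 10692

d=122: √d = [11; 22] (ℓ=1, odd), read p_1/q_1
i=0: a=11 ⇒ p=11, q=1
i=1: a=22 ⇒ p=243, q=22
fundamental: x₁=243, y₁=22  (since 59049 − 122·484 = 1)
(x_2, y_2) = (243·243 + 122·22·22, 243·22 + 22·243) = (118097, 10692)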